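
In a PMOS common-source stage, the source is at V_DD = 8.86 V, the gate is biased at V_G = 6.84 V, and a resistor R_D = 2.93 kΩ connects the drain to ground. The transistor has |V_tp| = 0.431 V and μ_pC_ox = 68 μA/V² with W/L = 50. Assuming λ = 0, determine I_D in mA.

I_D = 2.80 mA

V_SG = V_DD − V_G = 8.86 − 6.84 = 2.02 V, so V_ov = 2.02 − 0.431 = 1.59 V.
k_p = μ_pC_ox · (W/L) = 3.4 mA/V².
Assume saturation: I_D = ½ k_p V_ov² = 0.5 × 3.4 × 1.59² = 4.29 mA, giving V_SD = V_DD − I_D R_D = 8.86 − 4.29 × 2.93 = -3.72 V.
But -3.72 V < V_ov = 1.59 V, so the device is actually in triode.
In triode I_D = k_p[V_ov V_SD − ½ V_SD²] and I_D = (V_DD − V_SD)/R_D. Equating: 4.98 V_SD² − 16.83 V_SD + 8.86 = 0, giving V_SD = 0.652 V (the root below V_ov).
I_D = (8.86 − 0.652) / 2.93 = 2.8 mA.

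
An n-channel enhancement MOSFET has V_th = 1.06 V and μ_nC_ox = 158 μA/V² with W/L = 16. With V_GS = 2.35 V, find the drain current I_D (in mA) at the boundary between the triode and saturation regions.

At the boundary V_DS = V_ov = V_GS − V_th = 2.35 − 1.06 = 1.29 V.
k_n = μ_nC_ox · (W/L) = 2.528 mA/V².
I_D = ½ k_n V_ov² = 0.5 × 2.528 × 1.29² = 2.1 mA.

I_D = 2.10 mA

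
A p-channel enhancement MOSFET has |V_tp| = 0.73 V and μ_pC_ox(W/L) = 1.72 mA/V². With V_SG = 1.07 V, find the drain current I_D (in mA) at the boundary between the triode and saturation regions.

At the boundary V_SD = V_ov = V_SG − |V_tp| = 1.07 − 0.73 = 0.34 V.
I_D = ½ k_p V_ov² = 0.5 × 1.72 × 0.34² = 0.0994 mA.

I_D = 0.0994 mA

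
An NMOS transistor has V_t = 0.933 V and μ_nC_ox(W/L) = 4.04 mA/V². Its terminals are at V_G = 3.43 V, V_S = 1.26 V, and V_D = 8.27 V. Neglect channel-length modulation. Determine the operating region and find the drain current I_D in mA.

Saturation; I_D = 3.09 mA

V_GS = V_G − V_S = 3.43 − 1.26 = 2.17 V; V_DS = V_D − V_S = 8.27 − 1.26 = 7.01 V.
V_ov = V_GS − V_t = 2.17 − 0.933 = 1.24 V.
Since V_DS = 7.01 V ≥ V_ov = 1.24 V, the device is in saturation.
I_D = ½ k_n V_ov² = 0.5 × 4.04 × 1.24² = 3.09 mA.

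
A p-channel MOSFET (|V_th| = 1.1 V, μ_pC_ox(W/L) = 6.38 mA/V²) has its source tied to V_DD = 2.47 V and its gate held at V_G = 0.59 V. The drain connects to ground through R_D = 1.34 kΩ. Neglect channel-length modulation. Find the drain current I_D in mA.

V_SG = V_DD − V_G = 2.47 − 0.59 = 1.88 V, so V_ov = 1.88 − 1.1 = 0.78 V.
Assume saturation: I_D = ½ k_p V_ov² = 0.5 × 6.38 × 0.78² = 1.94 mA, giving V_SD = V_DD − I_D R_D = 2.47 − 1.94 × 1.34 = -0.131 V.
But -0.131 V < V_ov = 0.78 V, so the device is actually in triode.
In triode I_D = k_p[V_ov V_SD − ½ V_SD²] and I_D = (V_DD − V_SD)/R_D. Equating: 4.27 V_SD² − 7.668 V_SD + 2.47 = 0, giving V_SD = 0.421 V (the root below V_ov).
I_D = (2.47 − 0.421) / 1.34 = 1.53 mA.

I_D = 1.53 mA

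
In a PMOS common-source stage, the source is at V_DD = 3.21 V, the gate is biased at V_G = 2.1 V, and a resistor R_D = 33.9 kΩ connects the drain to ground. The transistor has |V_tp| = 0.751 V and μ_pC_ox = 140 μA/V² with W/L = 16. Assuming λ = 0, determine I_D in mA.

V_SG = V_DD − V_G = 3.21 − 2.1 = 1.11 V, so V_ov = 1.11 − 0.751 = 0.359 V.
k_p = μ_pC_ox · (W/L) = 2.24 mA/V².
Assume saturation: I_D = ½ k_p V_ov² = 0.5 × 2.24 × 0.359² = 0.144 mA, giving V_SD = V_DD − I_D R_D = 3.21 − 0.144 × 33.9 = -1.68 V.
But -1.68 V < V_ov = 0.359 V, so the device is actually in triode.
In triode I_D = k_p[V_ov V_SD − ½ V_SD²] and I_D = (V_DD − V_SD)/R_D. Equating: 38 V_SD² − 28.26 V_SD + 3.21 = 0, giving V_SD = 0.14 V (the root below V_ov).
I_D = (3.21 − 0.14) / 33.9 = 0.0906 mA.

I_D = 0.0906 mA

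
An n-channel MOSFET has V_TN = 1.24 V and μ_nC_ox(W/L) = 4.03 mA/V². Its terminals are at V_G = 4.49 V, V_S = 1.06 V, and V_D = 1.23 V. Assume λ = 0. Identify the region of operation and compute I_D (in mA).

V_GS = V_G − V_S = 4.49 − 1.06 = 3.43 V; V_DS = V_D − V_S = 1.23 − 1.06 = 0.17 V.
V_ov = V_GS − V_TN = 3.43 − 1.24 = 2.19 V.
Since V_DS = 0.17 V < V_ov = 2.19 V, the device is in the triode region.
I_D = k_n [V_ov · V_DS − ½ V_DS²] = 4.03 × [2.19 × 0.17 − 0.5 × 0.17²] = 1.44 mA.

Triode; I_D = 1.44 mA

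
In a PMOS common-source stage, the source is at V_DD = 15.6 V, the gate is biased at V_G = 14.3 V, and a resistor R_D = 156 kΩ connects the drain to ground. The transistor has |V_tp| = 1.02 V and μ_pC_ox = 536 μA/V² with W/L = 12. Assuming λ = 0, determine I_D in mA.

V_SG = V_DD − V_G = 15.6 − 14.3 = 1.3 V, so V_ov = 1.3 − 1.02 = 0.28 V.
k_p = μ_pC_ox · (W/L) = 6.432 mA/V².
Assume saturation: I_D = ½ k_p V_ov² = 0.5 × 6.432 × 0.28² = 0.252 mA, giving V_SD = V_DD − I_D R_D = 15.6 − 0.252 × 156 = -23.7 V.
But -23.7 V < V_ov = 0.28 V, so the device is actually in triode.
In triode I_D = k_p[V_ov V_SD − ½ V_SD²] and I_D = (V_DD − V_SD)/R_D. Equating: 502 V_SD² − 281.9 V_SD + 15.6 = 0, giving V_SD = 0.0622 V (the root below V_ov).
I_D = (15.6 − 0.0622) / 156 = 0.0996 mA.

I_D = 0.0996 mA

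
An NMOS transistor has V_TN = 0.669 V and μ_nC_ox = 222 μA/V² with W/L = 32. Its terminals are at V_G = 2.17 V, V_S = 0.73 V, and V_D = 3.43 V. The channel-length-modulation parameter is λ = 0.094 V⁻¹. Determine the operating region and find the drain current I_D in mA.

V_GS = V_G − V_S = 2.17 − 0.73 = 1.44 V; V_DS = V_D − V_S = 3.43 − 0.73 = 2.7 V.
k_n = μ_nC_ox · (W/L) = 7.104 mA/V².
V_ov = V_GS − V_TN = 1.44 − 0.669 = 0.771 V.
Since V_DS = 2.7 V ≥ V_ov = 0.771 V, the device is in saturation.
I_D = ½ k_n V_ov² (1 + λ V_DS) = 0.5 × 7.104 × 0.771² × (1 + 0.094 × 2.7) = 2.65 mA.

Saturation; I_D = 2.65 mA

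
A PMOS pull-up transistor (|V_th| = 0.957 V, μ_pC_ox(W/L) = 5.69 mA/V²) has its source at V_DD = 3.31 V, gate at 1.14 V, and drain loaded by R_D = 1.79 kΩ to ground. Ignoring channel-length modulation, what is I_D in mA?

I_D = 1.69 mA

V_SG = V_DD − V_G = 3.31 − 1.14 = 2.17 V, so V_ov = 2.17 − 0.957 = 1.21 V.
Assume saturation: I_D = ½ k_p V_ov² = 0.5 × 5.69 × 1.21² = 4.19 mA, giving V_SD = V_DD − I_D R_D = 3.31 − 4.19 × 1.79 = -4.18 V.
But -4.18 V < V_ov = 1.21 V, so the device is actually in triode.
In triode I_D = k_p[V_ov V_SD − ½ V_SD²] and I_D = (V_DD − V_SD)/R_D. Equating: 5.09 V_SD² − 13.35 V_SD + 3.31 = 0, giving V_SD = 0.277 V (the root below V_ov).
I_D = (3.31 − 0.277) / 1.79 = 1.69 mA.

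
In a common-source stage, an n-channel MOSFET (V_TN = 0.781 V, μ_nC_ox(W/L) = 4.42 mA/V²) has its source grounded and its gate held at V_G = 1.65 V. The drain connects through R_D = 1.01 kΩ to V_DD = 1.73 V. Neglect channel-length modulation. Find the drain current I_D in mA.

V_GS = V_G = 1.65 V, so V_ov = 1.65 − 0.781 = 0.869 V.
Assume saturation: I_D = ½ k_n V_ov² = 0.5 × 4.42 × 0.869² = 1.67 mA, giving V_DS = V_DD − I_D R_D = 1.73 − 1.67 × 1.01 = 0.0444 V.
But 0.0444 V < V_ov = 0.869 V, so the device is actually in triode.
In triode I_D = k_n[V_ov V_DS − ½ V_DS²] and I_D = (V_DD − V_DS)/R_D. Equating: 2.23 V_DS² − 4.879 V_DS + 1.73 = 0, giving V_DS = 0.445 V (the root below V_ov).
I_D = (1.73 − 0.445) / 1.01 = 1.27 mA.

I_D = 1.27 mA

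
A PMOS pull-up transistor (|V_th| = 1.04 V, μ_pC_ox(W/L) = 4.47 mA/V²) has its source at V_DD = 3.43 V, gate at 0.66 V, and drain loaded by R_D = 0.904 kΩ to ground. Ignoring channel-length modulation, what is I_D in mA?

V_SG = V_DD − V_G = 3.43 − 0.66 = 2.77 V, so V_ov = 2.77 − 1.04 = 1.73 V.
Assume saturation: I_D = ½ k_p V_ov² = 0.5 × 4.47 × 1.73² = 6.69 mA, giving V_SD = V_DD − I_D R_D = 3.43 − 6.69 × 0.904 = -2.62 V.
But -2.62 V < V_ov = 1.73 V, so the device is actually in triode.
In triode I_D = k_p[V_ov V_SD − ½ V_SD²] and I_D = (V_DD − V_SD)/R_D. Equating: 2.02 V_SD² − 7.991 V_SD + 3.43 = 0, giving V_SD = 0.49 V (the root below V_ov).
I_D = (3.43 − 0.49) / 0.904 = 3.25 mA.

I_D = 3.25 mA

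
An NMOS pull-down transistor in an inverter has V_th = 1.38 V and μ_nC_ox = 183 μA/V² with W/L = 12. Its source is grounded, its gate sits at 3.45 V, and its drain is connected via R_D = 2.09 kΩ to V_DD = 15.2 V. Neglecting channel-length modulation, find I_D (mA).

I_D = 4.70 mA

V_GS = V_G = 3.45 V, so V_ov = 3.45 − 1.38 = 2.07 V.
k_n = μ_nC_ox · (W/L) = 2.196 mA/V².
Assume saturation: I_D = ½ k_n V_ov² = 0.5 × 2.196 × 2.07² = 4.7 mA, giving V_DS = V_DD − I_D R_D = 15.2 − 4.7 × 2.09 = 5.37 V.
V_DS = 5.37 V ≥ V_ov = 2.07 V, confirming saturation.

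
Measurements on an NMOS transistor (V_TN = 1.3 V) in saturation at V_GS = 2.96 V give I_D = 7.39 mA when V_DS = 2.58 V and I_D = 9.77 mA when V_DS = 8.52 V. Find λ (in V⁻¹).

With V_GS fixed, I_D ∝ (1 + λ V_DS) in saturation, so I_D2/I_D1 = (1 + λ V_DS2)/(1 + λ V_DS1).
9.77/7.39 = 1.322 = (1 + 8.52 λ)/(1 + 2.58 λ).
Solving: λ (I_D1 V_DS2 − I_D2 V_DS1) = I_D2 − I_D1, so λ = (9.77 − 7.39) / (7.39 × 8.52 − 9.77 × 2.58) = 2.38 / 37.8 = 0.063 V⁻¹.

λ = 0.0630 V⁻¹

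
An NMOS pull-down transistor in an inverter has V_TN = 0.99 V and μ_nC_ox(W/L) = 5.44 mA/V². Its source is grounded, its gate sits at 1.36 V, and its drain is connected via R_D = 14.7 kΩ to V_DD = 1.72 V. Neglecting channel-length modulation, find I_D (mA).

V_GS = V_G = 1.36 V, so V_ov = 1.36 − 0.99 = 0.37 V.
Assume saturation: I_D = ½ k_n V_ov² = 0.5 × 5.44 × 0.37² = 0.372 mA, giving V_DS = V_DD − I_D R_D = 1.72 − 0.372 × 14.7 = -3.75 V.
But -3.75 V < V_ov = 0.37 V, so the device is actually in triode.
In triode I_D = k_n[V_ov V_DS − ½ V_DS²] and I_D = (V_DD − V_DS)/R_D. Equating: 40 V_DS² − 30.59 V_DS + 1.72 = 0, giving V_DS = 0.0611 V (the root below V_ov).
I_D = (1.72 − 0.0611) / 14.7 = 0.113 mA.

I_D = 0.113 mA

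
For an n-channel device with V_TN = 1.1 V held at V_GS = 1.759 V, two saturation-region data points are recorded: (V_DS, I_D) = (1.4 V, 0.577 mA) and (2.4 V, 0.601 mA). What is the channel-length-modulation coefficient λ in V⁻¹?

λ = 0.0442 V⁻¹

With V_GS fixed, I_D ∝ (1 + λ V_DS) in saturation, so I_D2/I_D1 = (1 + λ V_DS2)/(1 + λ V_DS1).
0.601/0.577 = 1.042 = (1 + 2.4 λ)/(1 + 1.4 λ).
Solving: λ (I_D1 V_DS2 − I_D2 V_DS1) = I_D2 − I_D1, so λ = (0.601 − 0.577) / (0.577 × 2.4 − 0.601 × 1.4) = 0.024 / 0.543 = 0.0442 V⁻¹.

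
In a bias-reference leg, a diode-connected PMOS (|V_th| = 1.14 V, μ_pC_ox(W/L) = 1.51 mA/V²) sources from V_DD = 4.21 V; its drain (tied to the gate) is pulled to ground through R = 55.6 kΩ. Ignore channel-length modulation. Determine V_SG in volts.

V_SG = 1.40 V

With gate tied to drain, V_SG = V_SD ≥ V_SG − |V_th|, so the device is in saturation.
KCL at the drain: ½ k_p (V_SG − |V_th|)² = (V_DD − V_SG)/R.
Let x = V_SG − 1.14. Then 42 x² + x − 3.07 = 0, giving x = 0.259 V (positive root), so V_SG = 1.4 V.
I_D = (V_DD − V_SG)/R = (4.21 − 1.4) / 55.6 = 0.0506 mA.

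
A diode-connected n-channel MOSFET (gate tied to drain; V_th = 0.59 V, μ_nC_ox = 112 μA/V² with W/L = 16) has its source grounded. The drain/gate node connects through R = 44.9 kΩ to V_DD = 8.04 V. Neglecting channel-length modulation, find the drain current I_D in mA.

With gate tied to drain, V_GS = V_DS ≥ V_GS − V_th, so the device is in saturation.
k_n = μ_nC_ox · (W/L) = 1.792 mA/V².
KCL at the drain: ½ k_n (V_GS − V_th)² = (V_DD − V_GS)/R.
Let x = V_GS − 0.59. Then 40.2 x² + x − 7.45 = 0, giving x = 0.418 V (positive root), so V_GS = 1.01 V.
I_D = (V_DD − V_GS)/R = (8.04 − 1.01) / 44.9 = 0.157 mA.

I_D = 0.157 mA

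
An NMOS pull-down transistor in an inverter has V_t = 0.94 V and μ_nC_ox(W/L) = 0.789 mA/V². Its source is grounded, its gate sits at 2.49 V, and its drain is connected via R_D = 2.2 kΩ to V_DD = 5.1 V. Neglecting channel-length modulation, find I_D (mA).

V_GS = V_G = 2.49 V, so V_ov = 2.49 − 0.94 = 1.55 V.
Assume saturation: I_D = ½ k_n V_ov² = 0.5 × 0.789 × 1.55² = 0.948 mA, giving V_DS = V_DD − I_D R_D = 5.1 − 0.948 × 2.2 = 3.01 V.
V_DS = 3.01 V ≥ V_ov = 1.55 V, confirming saturation.

I_D = 0.948 mA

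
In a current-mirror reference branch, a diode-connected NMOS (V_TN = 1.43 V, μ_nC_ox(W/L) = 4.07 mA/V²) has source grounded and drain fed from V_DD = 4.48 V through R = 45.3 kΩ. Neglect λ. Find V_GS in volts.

With gate tied to drain, V_GS = V_DS ≥ V_GS − V_TN, so the device is in saturation.
KCL at the drain: ½ k_n (V_GS − V_TN)² = (V_DD − V_GS)/R.
Let x = V_GS − 1.43. Then 92.2 x² + x − 3.05 = 0, giving x = 0.177 V (positive root), so V_GS = 1.61 V.
I_D = (V_DD − V_GS)/R = (4.48 − 1.61) / 45.3 = 0.0634 mA.

V_GS = 1.61 V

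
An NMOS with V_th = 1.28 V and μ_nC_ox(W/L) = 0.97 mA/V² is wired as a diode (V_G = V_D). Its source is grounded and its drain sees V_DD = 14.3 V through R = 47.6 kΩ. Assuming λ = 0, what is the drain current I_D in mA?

I_D = 0.258 mA

With gate tied to drain, V_GS = V_DS ≥ V_GS − V_th, so the device is in saturation.
KCL at the drain: ½ k_n (V_GS − V_th)² = (V_DD − V_GS)/R.
Let x = V_GS − 1.28. Then 23.1 x² + x − 13.02 = 0, giving x = 0.73 V (positive root), so V_GS = 2.01 V.
I_D = (V_DD − V_GS)/R = (14.3 − 2.01) / 47.6 = 0.258 mA.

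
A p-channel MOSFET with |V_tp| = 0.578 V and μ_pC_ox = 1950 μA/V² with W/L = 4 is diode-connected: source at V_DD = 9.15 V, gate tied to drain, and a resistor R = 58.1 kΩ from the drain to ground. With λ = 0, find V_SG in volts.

V_SG = 0.770 V

With gate tied to drain, V_SG = V_SD ≥ V_SG − |V_tp|, so the device is in saturation.
k_p = μ_pC_ox · (W/L) = 7.8 mA/V².
KCL at the drain: ½ k_p (V_SG − |V_tp|)² = (V_DD − V_SG)/R.
Let x = V_SG − 0.578. Then 227 x² + x − 8.572 = 0, giving x = 0.192 V (positive root), so V_SG = 0.77 V.
I_D = (V_DD − V_SG)/R = (9.15 − 0.77) / 58.1 = 0.144 mA.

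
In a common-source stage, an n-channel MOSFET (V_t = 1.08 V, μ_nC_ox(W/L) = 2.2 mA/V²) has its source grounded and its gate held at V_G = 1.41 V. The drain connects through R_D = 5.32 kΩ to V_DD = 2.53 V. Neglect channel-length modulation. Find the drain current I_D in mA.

I_D = 0.120 mA

V_GS = V_G = 1.41 V, so V_ov = 1.41 − 1.08 = 0.33 V.
Assume saturation: I_D = ½ k_n V_ov² = 0.5 × 2.2 × 0.33² = 0.12 mA, giving V_DS = V_DD − I_D R_D = 2.53 − 0.12 × 5.32 = 1.89 V.
V_DS = 1.89 V ≥ V_ov = 0.33 V, confirming saturation.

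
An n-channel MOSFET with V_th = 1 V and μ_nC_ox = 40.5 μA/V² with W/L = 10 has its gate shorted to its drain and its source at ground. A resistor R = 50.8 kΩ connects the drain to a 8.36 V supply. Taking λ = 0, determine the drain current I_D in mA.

With gate tied to drain, V_GS = V_DS ≥ V_GS − V_th, so the device is in saturation.
k_n = μ_nC_ox · (W/L) = 0.405 mA/V².
KCL at the drain: ½ k_n (V_GS − V_th)² = (V_DD − V_GS)/R.
Let x = V_GS − 1. Then 10.3 x² + x − 7.36 = 0, giving x = 0.799 V (positive root), so V_GS = 1.8 V.
I_D = (V_DD − V_GS)/R = (8.36 − 1.8) / 50.8 = 0.129 mA.

I_D = 0.129 mA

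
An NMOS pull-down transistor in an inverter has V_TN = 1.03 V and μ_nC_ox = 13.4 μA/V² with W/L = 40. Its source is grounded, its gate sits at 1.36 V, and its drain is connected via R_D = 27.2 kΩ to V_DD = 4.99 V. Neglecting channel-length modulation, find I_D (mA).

V_GS = V_G = 1.36 V, so V_ov = 1.36 − 1.03 = 0.33 V.
k_n = μ_nC_ox · (W/L) = 0.536 mA/V².
Assume saturation: I_D = ½ k_n V_ov² = 0.5 × 0.536 × 0.33² = 0.0292 mA, giving V_DS = V_DD − I_D R_D = 4.99 − 0.0292 × 27.2 = 4.2 V.
V_DS = 4.2 V ≥ V_ov = 0.33 V, confirming saturation.

I_D = 0.0292 mA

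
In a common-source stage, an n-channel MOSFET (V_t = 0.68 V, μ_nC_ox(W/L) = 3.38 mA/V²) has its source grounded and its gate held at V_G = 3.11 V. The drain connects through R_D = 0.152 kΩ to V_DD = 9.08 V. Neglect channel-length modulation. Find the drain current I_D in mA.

V_GS = V_G = 3.11 V, so V_ov = 3.11 − 0.68 = 2.43 V.
Assume saturation: I_D = ½ k_n V_ov² = 0.5 × 3.38 × 2.43² = 9.98 mA, giving V_DS = V_DD − I_D R_D = 9.08 − 9.98 × 0.152 = 7.56 V.
V_DS = 7.56 V ≥ V_ov = 2.43 V, confirming saturation.

I_D = 9.98 mA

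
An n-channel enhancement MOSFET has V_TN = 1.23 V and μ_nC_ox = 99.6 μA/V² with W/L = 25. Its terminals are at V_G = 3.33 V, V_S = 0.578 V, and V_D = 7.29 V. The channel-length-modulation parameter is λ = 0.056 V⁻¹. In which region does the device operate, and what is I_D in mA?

Saturation; I_D = 3.97 mA

V_GS = V_G − V_S = 3.33 − 0.578 = 2.75 V; V_DS = V_D − V_S = 7.29 − 0.578 = 6.71 V.
k_n = μ_nC_ox · (W/L) = 2.49 mA/V².
V_ov = V_GS − V_TN = 2.75 − 1.23 = 1.52 V.
Since V_DS = 6.71 V ≥ V_ov = 1.52 V, the device is in saturation.
I_D = ½ k_n V_ov² (1 + λ V_DS) = 0.5 × 2.49 × 1.52² × (1 + 0.056 × 6.71) = 3.97 mA.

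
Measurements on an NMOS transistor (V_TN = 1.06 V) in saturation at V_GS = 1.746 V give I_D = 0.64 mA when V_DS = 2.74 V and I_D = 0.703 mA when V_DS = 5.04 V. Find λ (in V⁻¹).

With V_GS fixed, I_D ∝ (1 + λ V_DS) in saturation, so I_D2/I_D1 = (1 + λ V_DS2)/(1 + λ V_DS1).
0.703/0.64 = 1.098 = (1 + 5.04 λ)/(1 + 2.74 λ).
Solving: λ (I_D1 V_DS2 − I_D2 V_DS1) = I_D2 − I_D1, so λ = (0.703 − 0.64) / (0.64 × 5.04 − 0.703 × 2.74) = 0.063 / 1.3 = 0.0485 V⁻¹.

λ = 0.0485 V⁻¹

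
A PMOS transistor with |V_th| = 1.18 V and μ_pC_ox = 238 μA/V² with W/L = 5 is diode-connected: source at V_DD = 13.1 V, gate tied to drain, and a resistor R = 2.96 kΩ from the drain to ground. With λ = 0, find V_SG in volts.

V_SG = 3.51 V

With gate tied to drain, V_SG = V_SD ≥ V_SG − |V_th|, so the device is in saturation.
k_p = μ_pC_ox · (W/L) = 1.19 mA/V².
KCL at the drain: ½ k_p (V_SG − |V_th|)² = (V_DD − V_SG)/R.
Let x = V_SG − 1.18. Then 1.76 x² + x − 11.92 = 0, giving x = 2.33 V (positive root), so V_SG = 3.51 V.
I_D = (V_DD − V_SG)/R = (13.1 − 3.51) / 2.96 = 3.24 mA.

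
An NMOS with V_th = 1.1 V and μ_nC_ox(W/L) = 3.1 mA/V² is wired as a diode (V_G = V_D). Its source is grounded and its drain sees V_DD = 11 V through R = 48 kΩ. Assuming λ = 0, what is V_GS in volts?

V_GS = 1.46 V

With gate tied to drain, V_GS = V_DS ≥ V_GS − V_th, so the device is in saturation.
KCL at the drain: ½ k_n (V_GS − V_th)² = (V_DD − V_GS)/R.
Let x = V_GS − 1.1. Then 74.4 x² + x − 9.9 = 0, giving x = 0.358 V (positive root), so V_GS = 1.46 V.
I_D = (V_DD − V_GS)/R = (11 − 1.46) / 48 = 0.199 mA.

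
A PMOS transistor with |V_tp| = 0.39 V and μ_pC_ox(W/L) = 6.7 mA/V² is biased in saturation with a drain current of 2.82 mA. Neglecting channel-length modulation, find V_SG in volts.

V_SG = 1.31 V

In saturation I_D = ½ k_p (V_SG − |V_tp|)², so V_SG − |V_tp| = √(2 I_D / k_p) = √(2 × 2.82 / 6.7) = 0.917 V.
V_SG = 0.39 + 0.917 = 1.31 V.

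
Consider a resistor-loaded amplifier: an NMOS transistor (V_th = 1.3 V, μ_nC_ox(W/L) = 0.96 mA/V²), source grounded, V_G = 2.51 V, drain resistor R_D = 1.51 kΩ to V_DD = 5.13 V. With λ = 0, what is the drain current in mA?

I_D = 0.703 mA

V_GS = V_G = 2.51 V, so V_ov = 2.51 − 1.3 = 1.21 V.
Assume saturation: I_D = ½ k_n V_ov² = 0.5 × 0.96 × 1.21² = 0.703 mA, giving V_DS = V_DD − I_D R_D = 5.13 − 0.703 × 1.51 = 4.07 V.
V_DS = 4.07 V ≥ V_ov = 1.21 V, confirming saturation.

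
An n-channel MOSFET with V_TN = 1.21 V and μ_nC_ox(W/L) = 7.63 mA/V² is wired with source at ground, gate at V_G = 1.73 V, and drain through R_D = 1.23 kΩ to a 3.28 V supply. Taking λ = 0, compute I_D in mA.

V_GS = V_G = 1.73 V, so V_ov = 1.73 − 1.21 = 0.52 V.
Assume saturation: I_D = ½ k_n V_ov² = 0.5 × 7.63 × 0.52² = 1.03 mA, giving V_DS = V_DD − I_D R_D = 3.28 − 1.03 × 1.23 = 2.01 V.
V_DS = 2.01 V ≥ V_ov = 0.52 V, confirming saturation.

I_D = 1.03 mA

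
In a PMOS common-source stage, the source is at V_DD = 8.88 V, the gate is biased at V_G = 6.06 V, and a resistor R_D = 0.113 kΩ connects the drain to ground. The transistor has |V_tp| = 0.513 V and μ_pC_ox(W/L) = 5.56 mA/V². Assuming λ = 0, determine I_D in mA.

V_SG = V_DD − V_G = 8.88 − 6.06 = 2.82 V, so V_ov = 2.82 − 0.513 = 2.31 V.
Assume saturation: I_D = ½ k_p V_ov² = 0.5 × 5.56 × 2.31² = 14.8 mA, giving V_SD = V_DD − I_D R_D = 8.88 − 14.8 × 0.113 = 7.21 V.
V_SD = 7.21 V ≥ V_ov = 2.31 V, confirming saturation.

I_D = 14.8 mA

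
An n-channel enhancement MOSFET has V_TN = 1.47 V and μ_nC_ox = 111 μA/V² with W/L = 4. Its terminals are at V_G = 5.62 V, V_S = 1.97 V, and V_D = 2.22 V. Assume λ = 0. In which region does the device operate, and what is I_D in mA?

Triode; I_D = 0.228 mA

V_GS = V_G − V_S = 5.62 − 1.97 = 3.65 V; V_DS = V_D − V_S = 2.22 − 1.97 = 0.25 V.
k_n = μ_nC_ox · (W/L) = 0.444 mA/V².
V_ov = V_GS − V_TN = 3.65 − 1.47 = 2.18 V.
Since V_DS = 0.25 V < V_ov = 2.18 V, the device is in the triode region.
I_D = k_n [V_ov · V_DS − ½ V_DS²] = 0.444 × [2.18 × 0.25 − 0.5 × 0.25²] = 0.228 mA.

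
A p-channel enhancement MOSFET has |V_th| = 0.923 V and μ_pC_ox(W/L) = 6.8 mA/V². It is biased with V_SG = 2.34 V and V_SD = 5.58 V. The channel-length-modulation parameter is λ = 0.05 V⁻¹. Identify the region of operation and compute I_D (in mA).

Saturation; I_D = 8.73 mA

V_ov = V_SG − |V_th| = 2.34 − 0.923 = 1.42 V.
Since V_SD = 5.58 V ≥ V_ov = 1.42 V, the device is in saturation.
I_D = ½ k_p V_ov² (1 + λ V_SD) = 0.5 × 6.8 × 1.42² × (1 + 0.05 × 5.58) = 8.73 mA.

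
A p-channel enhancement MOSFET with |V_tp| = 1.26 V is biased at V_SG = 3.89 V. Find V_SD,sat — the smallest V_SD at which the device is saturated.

V_SD,sat = 2.63 V

The boundary between triode and saturation is V_SD = V_SG − |V_tp| = V_ov.
V_ov = 3.89 − 1.26 = 2.63 V.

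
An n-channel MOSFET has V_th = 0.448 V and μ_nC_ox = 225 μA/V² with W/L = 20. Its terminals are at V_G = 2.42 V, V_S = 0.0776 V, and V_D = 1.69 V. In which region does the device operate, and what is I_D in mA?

V_GS = V_G − V_S = 2.42 − 0.0776 = 2.34 V; V_DS = V_D − V_S = 1.69 − 0.0776 = 1.61 V.
k_n = μ_nC_ox · (W/L) = 4.5 mA/V².
V_ov = V_GS − V_th = 2.34 − 0.448 = 1.89 V.
Since V_DS = 1.61 V < V_ov = 1.89 V, the device is in the triode region.
I_D = k_n [V_ov · V_DS − ½ V_DS²] = 4.5 × [1.89 × 1.61 − 0.5 × 1.61²] = 7.9 mA.

Triode; I_D = 7.90 mA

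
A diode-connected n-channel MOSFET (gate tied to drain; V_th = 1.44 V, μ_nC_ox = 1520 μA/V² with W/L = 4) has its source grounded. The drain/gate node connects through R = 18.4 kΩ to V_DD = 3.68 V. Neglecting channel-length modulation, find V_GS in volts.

V_GS = 1.63 V

With gate tied to drain, V_GS = V_DS ≥ V_GS − V_th, so the device is in saturation.
k_n = μ_nC_ox · (W/L) = 6.08 mA/V².
KCL at the drain: ½ k_n (V_GS − V_th)² = (V_DD − V_GS)/R.
Let x = V_GS − 1.44. Then 55.9 x² + x − 2.24 = 0, giving x = 0.191 V (positive root), so V_GS = 1.63 V.
I_D = (V_DD − V_GS)/R = (3.68 − 1.63) / 18.4 = 0.111 mA.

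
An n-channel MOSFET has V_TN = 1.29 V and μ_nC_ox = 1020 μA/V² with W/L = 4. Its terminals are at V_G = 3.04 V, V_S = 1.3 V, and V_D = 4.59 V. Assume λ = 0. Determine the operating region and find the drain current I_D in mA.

Saturation; I_D = 0.413 mA

V_GS = V_G − V_S = 3.04 − 1.3 = 1.74 V; V_DS = V_D − V_S = 4.59 − 1.3 = 3.29 V.
k_n = μ_nC_ox · (W/L) = 4.08 mA/V².
V_ov = V_GS − V_TN = 1.74 − 1.29 = 0.45 V.
Since V_DS = 3.29 V ≥ V_ov = 0.45 V, the device is in saturation.
I_D = ½ k_n V_ov² = 0.5 × 4.08 × 0.45² = 0.413 mA.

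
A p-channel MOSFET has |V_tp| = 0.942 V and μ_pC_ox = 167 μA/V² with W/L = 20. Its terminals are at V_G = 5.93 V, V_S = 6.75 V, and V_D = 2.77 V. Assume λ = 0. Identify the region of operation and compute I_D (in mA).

Cutoff; I_D = 0 mA

V_SG = V_S − V_G = 6.75 − 5.93 = 0.82 V; V_SD = V_S − V_D = 6.75 − 2.77 = 3.98 V.
V_SG = 0.82 V < |V_tp| = 0.942 V, so the transistor is in cutoff.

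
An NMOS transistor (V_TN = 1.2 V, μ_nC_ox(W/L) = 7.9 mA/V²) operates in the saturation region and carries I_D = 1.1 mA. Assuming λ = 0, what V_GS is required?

V_GS = 1.73 V

In saturation I_D = ½ k_n (V_GS − V_TN)², so V_GS − V_TN = √(2 I_D / k_n) = √(2 × 1.1 / 7.9) = 0.528 V.
V_GS = 1.2 + 0.528 = 1.73 V.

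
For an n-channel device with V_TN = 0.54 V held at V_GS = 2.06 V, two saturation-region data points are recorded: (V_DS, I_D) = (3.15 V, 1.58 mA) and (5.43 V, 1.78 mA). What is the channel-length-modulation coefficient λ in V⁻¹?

λ = 0.0673 V⁻¹

With V_GS fixed, I_D ∝ (1 + λ V_DS) in saturation, so I_D2/I_D1 = (1 + λ V_DS2)/(1 + λ V_DS1).
1.78/1.58 = 1.127 = (1 + 5.43 λ)/(1 + 3.15 λ).
Solving: λ (I_D1 V_DS2 − I_D2 V_DS1) = I_D2 − I_D1, so λ = (1.78 − 1.58) / (1.58 × 5.43 − 1.78 × 3.15) = 0.2 / 2.97 = 0.0673 V⁻¹.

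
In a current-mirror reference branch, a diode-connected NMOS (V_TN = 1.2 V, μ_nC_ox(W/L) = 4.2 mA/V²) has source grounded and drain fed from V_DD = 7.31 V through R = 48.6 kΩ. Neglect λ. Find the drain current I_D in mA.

With gate tied to drain, V_GS = V_DS ≥ V_GS − V_TN, so the device is in saturation.
KCL at the drain: ½ k_n (V_GS − V_TN)² = (V_DD − V_GS)/R.
Let x = V_GS − 1.2. Then 102 x² + x − 6.11 = 0, giving x = 0.24 V (positive root), so V_GS = 1.44 V.
I_D = (V_DD − V_GS)/R = (7.31 − 1.44) / 48.6 = 0.121 mA.

I_D = 0.121 mA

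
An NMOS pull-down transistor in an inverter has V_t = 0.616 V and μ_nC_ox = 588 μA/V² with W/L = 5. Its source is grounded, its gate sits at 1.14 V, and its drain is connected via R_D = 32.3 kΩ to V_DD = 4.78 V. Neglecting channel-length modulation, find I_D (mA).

V_GS = V_G = 1.14 V, so V_ov = 1.14 − 0.616 = 0.524 V.
k_n = μ_nC_ox · (W/L) = 2.94 mA/V².
Assume saturation: I_D = ½ k_n V_ov² = 0.5 × 2.94 × 0.524² = 0.404 mA, giving V_DS = V_DD − I_D R_D = 4.78 − 0.404 × 32.3 = -8.26 V.
But -8.26 V < V_ov = 0.524 V, so the device is actually in triode.
In triode I_D = k_n[V_ov V_DS − ½ V_DS²] and I_D = (V_DD − V_DS)/R_D. Equating: 47.5 V_DS² − 50.76 V_DS + 4.78 = 0, giving V_DS = 0.104 V (the root below V_ov).
I_D = (4.78 − 0.104) / 32.3 = 0.145 mA.

I_D = 0.145 mA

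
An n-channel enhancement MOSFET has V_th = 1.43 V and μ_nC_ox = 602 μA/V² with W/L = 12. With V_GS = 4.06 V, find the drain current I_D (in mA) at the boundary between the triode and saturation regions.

I_D = 25.0 mA

At the boundary V_DS = V_ov = V_GS − V_th = 4.06 − 1.43 = 2.63 V.
k_n = μ_nC_ox · (W/L) = 7.224 mA/V².
I_D = ½ k_n V_ov² = 0.5 × 7.224 × 2.63² = 25 mA.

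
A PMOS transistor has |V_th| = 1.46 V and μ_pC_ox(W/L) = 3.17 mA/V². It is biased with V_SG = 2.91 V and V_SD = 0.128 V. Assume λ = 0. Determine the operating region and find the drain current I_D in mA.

Triode; I_D = 0.562 mA

V_ov = V_SG − |V_th| = 2.91 − 1.46 = 1.45 V.
Since V_SD = 0.128 V < V_ov = 1.45 V, the device is in the triode region.
I_D = k_p [V_ov · V_SD − ½ V_SD²] = 3.17 × [1.45 × 0.128 − 0.5 × 0.128²] = 0.562 mA.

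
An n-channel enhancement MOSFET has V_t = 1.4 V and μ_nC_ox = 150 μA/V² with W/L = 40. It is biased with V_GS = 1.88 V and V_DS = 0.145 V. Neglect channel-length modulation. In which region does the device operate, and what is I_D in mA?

Triode; I_D = 0.355 mA

k_n = μ_nC_ox · (W/L) = 6 mA/V².
V_ov = V_GS − V_t = 1.88 − 1.4 = 0.48 V.
Since V_DS = 0.145 V < V_ov = 0.48 V, the device is in the triode region.
I_D = k_n [V_ov · V_DS − ½ V_DS²] = 6 × [0.48 × 0.145 − 0.5 × 0.145²] = 0.355 mA.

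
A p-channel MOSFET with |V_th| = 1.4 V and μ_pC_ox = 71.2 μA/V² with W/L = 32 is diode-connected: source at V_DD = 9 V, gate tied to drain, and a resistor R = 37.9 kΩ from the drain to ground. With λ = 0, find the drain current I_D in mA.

With gate tied to drain, V_SG = V_SD ≥ V_SG − |V_th|, so the device is in saturation.
k_p = μ_pC_ox · (W/L) = 2.278 mA/V².
KCL at the drain: ½ k_p (V_SG − |V_th|)² = (V_DD − V_SG)/R.
Let x = V_SG − 1.4. Then 43.2 x² + x − 7.6 = 0, giving x = 0.408 V (positive root), so V_SG = 1.81 V.
I_D = (V_DD − V_SG)/R = (9 − 1.81) / 37.9 = 0.19 mA.

I_D = 0.190 mA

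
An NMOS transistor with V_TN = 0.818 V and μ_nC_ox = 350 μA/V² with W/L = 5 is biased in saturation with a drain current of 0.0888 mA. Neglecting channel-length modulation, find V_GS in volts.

k_n = μ_nC_ox · (W/L) = 1.75 mA/V².
In saturation I_D = ½ k_n (V_GS − V_TN)², so V_GS − V_TN = √(2 I_D / k_n) = √(2 × 0.0888 / 1.75) = 0.319 V.
V_GS = 0.818 + 0.319 = 1.14 V.

V_GS = 1.14 V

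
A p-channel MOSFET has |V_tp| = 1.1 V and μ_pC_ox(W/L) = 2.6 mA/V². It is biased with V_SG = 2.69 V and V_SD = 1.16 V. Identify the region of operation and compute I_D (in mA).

Triode; I_D = 3.05 mA

V_ov = V_SG − |V_tp| = 2.69 − 1.1 = 1.59 V.
Since V_SD = 1.16 V < V_ov = 1.59 V, the device is in the triode region.
I_D = k_p [V_ov · V_SD − ½ V_SD²] = 2.6 × [1.59 × 1.16 − 0.5 × 1.16²] = 3.05 mA.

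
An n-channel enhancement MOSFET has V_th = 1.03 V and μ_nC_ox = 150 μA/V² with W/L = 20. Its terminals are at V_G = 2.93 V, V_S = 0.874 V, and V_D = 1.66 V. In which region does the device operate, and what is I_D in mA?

Triode; I_D = 1.49 mA

V_GS = V_G − V_S = 2.93 − 0.874 = 2.06 V; V_DS = V_D − V_S = 1.66 − 0.874 = 0.786 V.
k_n = μ_nC_ox · (W/L) = 3 mA/V².
V_ov = V_GS − V_th = 2.06 − 1.03 = 1.03 V.
Since V_DS = 0.786 V < V_ov = 1.03 V, the device is in the triode region.
I_D = k_n [V_ov · V_DS − ½ V_DS²] = 3 × [1.03 × 0.786 − 0.5 × 0.786²] = 1.49 mA.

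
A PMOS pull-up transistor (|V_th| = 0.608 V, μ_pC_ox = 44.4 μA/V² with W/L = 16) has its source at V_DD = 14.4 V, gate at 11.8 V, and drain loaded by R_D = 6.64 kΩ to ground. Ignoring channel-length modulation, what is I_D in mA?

V_SG = V_DD − V_G = 14.4 − 11.8 = 2.6 V, so V_ov = 2.6 − 0.608 = 1.99 V.
k_p = μ_pC_ox · (W/L) = 0.7104 mA/V².
Assume saturation: I_D = ½ k_p V_ov² = 0.5 × 0.7104 × 1.99² = 1.41 mA, giving V_SD = V_DD − I_D R_D = 14.4 − 1.41 × 6.64 = 5.04 V.
V_SD = 5.04 V ≥ V_ov = 1.99 V, confirming saturation.

I_D = 1.41 mA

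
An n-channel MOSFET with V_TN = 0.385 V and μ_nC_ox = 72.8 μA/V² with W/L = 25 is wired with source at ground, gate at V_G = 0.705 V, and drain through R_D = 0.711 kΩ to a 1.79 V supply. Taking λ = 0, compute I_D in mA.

V_GS = V_G = 0.705 V, so V_ov = 0.705 − 0.385 = 0.32 V.
k_n = μ_nC_ox · (W/L) = 1.82 mA/V².
Assume saturation: I_D = ½ k_n V_ov² = 0.5 × 1.82 × 0.32² = 0.0932 mA, giving V_DS = V_DD − I_D R_D = 1.79 − 0.0932 × 0.711 = 1.72 V.
V_DS = 1.72 V ≥ V_ov = 0.32 V, confirming saturation.

I_D = 0.0932 mA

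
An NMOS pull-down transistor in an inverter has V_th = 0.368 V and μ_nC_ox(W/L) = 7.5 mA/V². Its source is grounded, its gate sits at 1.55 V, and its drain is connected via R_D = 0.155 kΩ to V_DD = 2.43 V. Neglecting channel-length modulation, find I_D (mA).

V_GS = V_G = 1.55 V, so V_ov = 1.55 − 0.368 = 1.18 V.
Assume saturation: I_D = ½ k_n V_ov² = 0.5 × 7.5 × 1.18² = 5.24 mA, giving V_DS = V_DD − I_D R_D = 2.43 − 5.24 × 0.155 = 1.62 V.
V_DS = 1.62 V ≥ V_ov = 1.18 V, confirming saturation.

I_D = 5.24 mA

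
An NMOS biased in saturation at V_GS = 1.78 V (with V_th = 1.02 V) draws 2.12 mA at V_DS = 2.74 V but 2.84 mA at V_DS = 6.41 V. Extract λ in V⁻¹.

With V_GS fixed, I_D ∝ (1 + λ V_DS) in saturation, so I_D2/I_D1 = (1 + λ V_DS2)/(1 + λ V_DS1).
2.84/2.12 = 1.34 = (1 + 6.41 λ)/(1 + 2.74 λ).
Solving: λ (I_D1 V_DS2 − I_D2 V_DS1) = I_D2 − I_D1, so λ = (2.84 − 2.12) / (2.12 × 6.41 − 2.84 × 2.74) = 0.72 / 5.81 = 0.124 V⁻¹.

λ = 0.124 V⁻¹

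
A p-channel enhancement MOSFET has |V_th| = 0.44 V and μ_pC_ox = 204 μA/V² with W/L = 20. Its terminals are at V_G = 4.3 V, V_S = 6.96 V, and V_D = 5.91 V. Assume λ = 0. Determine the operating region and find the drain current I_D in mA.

Triode; I_D = 7.26 mA

V_SG = V_S − V_G = 6.96 − 4.3 = 2.66 V; V_SD = V_S − V_D = 6.96 − 5.91 = 1.05 V.
k_p = μ_pC_ox · (W/L) = 4.08 mA/V².
V_ov = V_SG − |V_th| = 2.66 − 0.44 = 2.22 V.
Since V_SD = 1.05 V < V_ov = 2.22 V, the device is in the triode region.
I_D = k_p [V_ov · V_SD − ½ V_SD²] = 4.08 × [2.22 × 1.05 − 0.5 × 1.05²] = 7.26 mA.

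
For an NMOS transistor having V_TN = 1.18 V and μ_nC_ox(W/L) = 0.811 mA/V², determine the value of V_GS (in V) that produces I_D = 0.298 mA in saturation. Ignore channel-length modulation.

V_GS = 2.04 V

In saturation I_D = ½ k_n (V_GS − V_TN)², so V_GS − V_TN = √(2 I_D / k_n) = √(2 × 0.298 / 0.811) = 0.857 V.
V_GS = 1.18 + 0.857 = 2.04 V.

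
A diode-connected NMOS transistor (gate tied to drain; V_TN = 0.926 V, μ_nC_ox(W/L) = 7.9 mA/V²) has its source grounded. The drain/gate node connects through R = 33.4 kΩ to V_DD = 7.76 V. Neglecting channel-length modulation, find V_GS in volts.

V_GS = 1.15 V

With gate tied to drain, V_GS = V_DS ≥ V_GS − V_TN, so the device is in saturation.
KCL at the drain: ½ k_n (V_GS − V_TN)² = (V_DD − V_GS)/R.
Let x = V_GS − 0.926. Then 132 x² + x − 6.834 = 0, giving x = 0.224 V (positive root), so V_GS = 1.15 V.
I_D = (V_DD − V_GS)/R = (7.76 − 1.15) / 33.4 = 0.198 mA.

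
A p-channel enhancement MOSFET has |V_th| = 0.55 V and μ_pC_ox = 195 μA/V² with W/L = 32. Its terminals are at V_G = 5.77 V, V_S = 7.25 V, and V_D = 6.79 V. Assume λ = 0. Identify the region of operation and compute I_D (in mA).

Triode; I_D = 2.01 mA

V_SG = V_S − V_G = 7.25 − 5.77 = 1.48 V; V_SD = V_S − V_D = 7.25 − 6.79 = 0.46 V.
k_p = μ_pC_ox · (W/L) = 6.24 mA/V².
V_ov = V_SG − |V_th| = 1.48 − 0.55 = 0.93 V.
Since V_SD = 0.46 V < V_ov = 0.93 V, the device is in the triode region.
I_D = k_p [V_ov · V_SD − ½ V_SD²] = 6.24 × [0.93 × 0.46 − 0.5 × 0.46²] = 2.01 mA.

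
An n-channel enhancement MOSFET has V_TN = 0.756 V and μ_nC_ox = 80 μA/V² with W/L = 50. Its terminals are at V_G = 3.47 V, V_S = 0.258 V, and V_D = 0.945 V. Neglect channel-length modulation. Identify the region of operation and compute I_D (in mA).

V_GS = V_G − V_S = 3.47 − 0.258 = 3.21 V; V_DS = V_D − V_S = 0.945 − 0.258 = 0.687 V.
k_n = μ_nC_ox · (W/L) = 4 mA/V².
V_ov = V_GS − V_TN = 3.21 − 0.756 = 2.46 V.
Since V_DS = 0.687 V < V_ov = 2.46 V, the device is in the triode region.
I_D = k_n [V_ov · V_DS − ½ V_DS²] = 4 × [2.46 × 0.687 − 0.5 × 0.687²] = 5.81 mA.

Triode; I_D = 5.81 mA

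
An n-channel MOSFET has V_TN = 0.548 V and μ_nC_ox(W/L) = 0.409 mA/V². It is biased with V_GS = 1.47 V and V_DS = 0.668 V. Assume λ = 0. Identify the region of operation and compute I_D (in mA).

V_ov = V_GS − V_TN = 1.47 − 0.548 = 0.922 V.
Since V_DS = 0.668 V < V_ov = 0.922 V, the device is in the triode region.
I_D = k_n [V_ov · V_DS − ½ V_DS²] = 0.409 × [0.922 × 0.668 − 0.5 × 0.668²] = 0.161 mA.

Triode; I_D = 0.161 mA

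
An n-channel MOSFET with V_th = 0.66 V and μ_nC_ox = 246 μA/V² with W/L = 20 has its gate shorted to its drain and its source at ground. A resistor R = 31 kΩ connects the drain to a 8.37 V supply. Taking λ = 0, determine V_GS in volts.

V_GS = 0.971 V

With gate tied to drain, V_GS = V_DS ≥ V_GS − V_th, so the device is in saturation.
k_n = μ_nC_ox · (W/L) = 4.92 mA/V².
KCL at the drain: ½ k_n (V_GS − V_th)² = (V_DD − V_GS)/R.
Let x = V_GS − 0.66. Then 76.3 x² + x − 7.71 = 0, giving x = 0.311 V (positive root), so V_GS = 0.971 V.
I_D = (V_DD − V_GS)/R = (8.37 − 0.971) / 31 = 0.239 mA.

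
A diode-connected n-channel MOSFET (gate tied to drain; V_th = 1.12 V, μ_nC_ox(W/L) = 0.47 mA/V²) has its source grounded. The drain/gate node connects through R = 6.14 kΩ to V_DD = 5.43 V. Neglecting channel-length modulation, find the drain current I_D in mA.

I_D = 0.471 mA

With gate tied to drain, V_GS = V_DS ≥ V_GS − V_th, so the device is in saturation.
KCL at the drain: ½ k_n (V_GS − V_th)² = (V_DD − V_GS)/R.
Let x = V_GS − 1.12. Then 1.44 x² + x − 4.31 = 0, giving x = 1.42 V (positive root), so V_GS = 2.54 V.
I_D = (V_DD − V_GS)/R = (5.43 − 2.54) / 6.14 = 0.471 mA.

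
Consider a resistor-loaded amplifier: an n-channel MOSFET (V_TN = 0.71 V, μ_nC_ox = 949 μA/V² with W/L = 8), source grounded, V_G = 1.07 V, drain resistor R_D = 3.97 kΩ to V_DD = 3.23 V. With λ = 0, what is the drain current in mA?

V_GS = V_G = 1.07 V, so V_ov = 1.07 − 0.71 = 0.36 V.
k_n = μ_nC_ox · (W/L) = 7.592 mA/V².
Assume saturation: I_D = ½ k_n V_ov² = 0.5 × 7.592 × 0.36² = 0.492 mA, giving V_DS = V_DD − I_D R_D = 3.23 − 0.492 × 3.97 = 1.28 V.
V_DS = 1.28 V ≥ V_ov = 0.36 V, confirming saturation.

I_D = 0.492 mA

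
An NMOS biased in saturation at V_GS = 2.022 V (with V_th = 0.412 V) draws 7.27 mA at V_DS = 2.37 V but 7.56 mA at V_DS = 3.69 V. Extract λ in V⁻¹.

With V_GS fixed, I_D ∝ (1 + λ V_DS) in saturation, so I_D2/I_D1 = (1 + λ V_DS2)/(1 + λ V_DS1).
7.56/7.27 = 1.04 = (1 + 3.69 λ)/(1 + 2.37 λ).
Solving: λ (I_D1 V_DS2 − I_D2 V_DS1) = I_D2 − I_D1, so λ = (7.56 − 7.27) / (7.27 × 3.69 − 7.56 × 2.37) = 0.29 / 8.91 = 0.0326 V⁻¹.

λ = 0.0326 V⁻¹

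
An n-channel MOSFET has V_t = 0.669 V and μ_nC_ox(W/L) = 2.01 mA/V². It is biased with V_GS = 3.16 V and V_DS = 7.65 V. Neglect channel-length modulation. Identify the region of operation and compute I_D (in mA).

Saturation; I_D = 6.24 mA

V_ov = V_GS − V_t = 3.16 − 0.669 = 2.49 V.
Since V_DS = 7.65 V ≥ V_ov = 2.49 V, the device is in saturation.
I_D = ½ k_n V_ov² = 0.5 × 2.01 × 2.49² = 6.24 mA.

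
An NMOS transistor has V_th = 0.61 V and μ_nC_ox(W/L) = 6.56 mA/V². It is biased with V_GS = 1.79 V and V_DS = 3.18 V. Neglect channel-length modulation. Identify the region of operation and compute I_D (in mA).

Saturation; I_D = 4.57 mA

V_ov = V_GS − V_th = 1.79 − 0.61 = 1.18 V.
Since V_DS = 3.18 V ≥ V_ov = 1.18 V, the device is in saturation.
I_D = ½ k_n V_ov² = 0.5 × 6.56 × 1.18² = 4.57 mA.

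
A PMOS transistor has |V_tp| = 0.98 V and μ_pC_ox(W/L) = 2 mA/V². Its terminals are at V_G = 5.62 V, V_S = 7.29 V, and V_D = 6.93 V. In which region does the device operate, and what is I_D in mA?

V_SG = V_S − V_G = 7.29 − 5.62 = 1.67 V; V_SD = V_S − V_D = 7.29 − 6.93 = 0.36 V.
V_ov = V_SG − |V_tp| = 1.67 − 0.98 = 0.69 V.
Since V_SD = 0.36 V < V_ov = 0.69 V, the device is in the triode region.
I_D = k_p [V_ov · V_SD − ½ V_SD²] = 2 × [0.69 × 0.36 − 0.5 × 0.36²] = 0.367 mA.

Triode; I_D = 0.367 mA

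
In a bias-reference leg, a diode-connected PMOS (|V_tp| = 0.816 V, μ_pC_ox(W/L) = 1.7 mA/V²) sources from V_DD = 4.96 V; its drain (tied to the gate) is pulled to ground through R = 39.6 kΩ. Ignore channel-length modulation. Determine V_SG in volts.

With gate tied to drain, V_SG = V_SD ≥ V_SG − |V_tp|, so the device is in saturation.
KCL at the drain: ½ k_p (V_SG − |V_tp|)² = (V_DD − V_SG)/R.
Let x = V_SG − 0.816. Then 33.7 x² + x − 4.144 = 0, giving x = 0.336 V (positive root), so V_SG = 1.15 V.
I_D = (V_DD − V_SG)/R = (4.96 − 1.15) / 39.6 = 0.0962 mA.

V_SG = 1.15 V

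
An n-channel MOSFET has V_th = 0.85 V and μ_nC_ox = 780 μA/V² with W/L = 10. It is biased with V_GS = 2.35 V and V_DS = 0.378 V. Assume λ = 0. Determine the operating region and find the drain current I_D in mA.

Triode; I_D = 3.87 mA

k_n = μ_nC_ox · (W/L) = 7.8 mA/V².
V_ov = V_GS − V_th = 2.35 − 0.85 = 1.5 V.
Since V_DS = 0.378 V < V_ov = 1.5 V, the device is in the triode region.
I_D = k_n [V_ov · V_DS − ½ V_DS²] = 7.8 × [1.5 × 0.378 − 0.5 × 0.378²] = 3.87 mA.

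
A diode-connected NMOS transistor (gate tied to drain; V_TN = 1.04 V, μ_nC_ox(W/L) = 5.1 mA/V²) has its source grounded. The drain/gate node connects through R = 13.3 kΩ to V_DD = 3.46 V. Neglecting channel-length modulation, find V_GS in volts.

With gate tied to drain, V_GS = V_DS ≥ V_GS − V_TN, so the device is in saturation.
KCL at the drain: ½ k_n (V_GS − V_TN)² = (V_DD − V_GS)/R.
Let x = V_GS − 1.04. Then 33.9 x² + x − 2.42 = 0, giving x = 0.253 V (positive root), so V_GS = 1.29 V.
I_D = (V_DD − V_GS)/R = (3.46 − 1.29) / 13.3 = 0.163 mA.

V_GS = 1.29 V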